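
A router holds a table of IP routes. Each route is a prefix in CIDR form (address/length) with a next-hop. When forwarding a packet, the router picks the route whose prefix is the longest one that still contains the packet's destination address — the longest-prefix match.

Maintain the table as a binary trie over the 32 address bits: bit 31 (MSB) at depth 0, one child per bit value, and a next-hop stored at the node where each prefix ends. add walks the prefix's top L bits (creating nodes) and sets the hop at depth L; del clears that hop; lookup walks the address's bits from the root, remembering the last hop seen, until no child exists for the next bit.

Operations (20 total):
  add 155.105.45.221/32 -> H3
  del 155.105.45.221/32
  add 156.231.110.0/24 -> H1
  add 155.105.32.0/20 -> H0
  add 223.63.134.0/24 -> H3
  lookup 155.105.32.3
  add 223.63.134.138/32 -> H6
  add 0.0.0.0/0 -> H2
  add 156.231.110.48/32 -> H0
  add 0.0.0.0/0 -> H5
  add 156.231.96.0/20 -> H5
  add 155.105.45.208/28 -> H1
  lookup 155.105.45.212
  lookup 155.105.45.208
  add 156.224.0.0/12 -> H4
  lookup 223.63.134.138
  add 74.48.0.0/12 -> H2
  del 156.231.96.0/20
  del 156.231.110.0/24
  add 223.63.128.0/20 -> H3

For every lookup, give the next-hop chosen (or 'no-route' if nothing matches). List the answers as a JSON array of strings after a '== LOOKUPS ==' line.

Process each operation:
  add 155.105.45.221/32 -> H3 at depth 32
  - 155.105.45.221/32 clear@32
  add 156.231.110.0/24 -> H1 at depth 24
  add 155.105.32.0/20 -> H0 at depth 20
  add 223.63.134.0/24 -> H3 at depth 24
  ? 155.105.32.3  path d0:-→d1:-→d2:-→d3:-→d4:-→d5:-→d6:-→d7:-→d8:-→d9:-→d10:-→d11:-→d12:-→d13:-→d14:-→d15:-→d16:-→d17:-→d18:-→d19:-→d20:H0  best=H0
  add 223.63.134.138/32 -> H6 at depth 32
  add 0.0.0.0/0 -> H2 at depth 0
  add 156.231.110.48/32 -> H0 at depth 32
  add 0.0.0.0/0 -> H5 at depth 0
  add 156.231.96.0/20 -> H5 at depth 20
  add 155.105.45.208/28 -> H1 at depth 28
  ? 155.105.45.212  path d0:H5→d1:-→d2:-→d3:-→d4:-→d5:-→d6:-→d7:-→d8:-→d9:-→d10:-→d11:-→d12:-→d13:-→d14:-→d15:-→d16:-→d17:-→d18:-→d19:-→d20:H0→d21:-→d22:-→d23:-→d24:-→d25:-→d26:-→d27:-→d28:H1  best=H1
  ? 155.105.45.208  path d0:H5→d1:-→d2:-→d3:-→d4:-→d5:-→d6:-→d7:-→d8:-→d9:-→d10:-→d11:-→d12:-→d13:-→d14:-→d15:-→d16:-→d17:-→d18:-→d19:-→d20:H0→d21:-→d22:-→d23:-→d24:-→d25:-→d26:-→d27:-→d28:H1  best=H1
  add 156.224.0.0/12 -> H4 at depth 12
  ? 223.63.134.138  path d0:H5→d1:-→d2:-→d3:-→d4:-→d5:-→d6:-→d7:-→d8:-→d9:-→d10:-→d11:-→d12:-→d13:-→d14:-→d15:-→d16:-→d17:-→d18:-→d19:-→d20:-→d21:-→d22:-→d23:-→d24:H3→d25:-→d26:-→d27:-→d28:-→d29:-→d30:-→d31:-→d32:H6  best=H6
  add 74.48.0.0/12 -> H2 at depth 12
  - 156.231.96.0/20 clear@20
  - 156.231.110.0/24 clear@24
  add 223.63.128.0/20 -> H3 at depth 20

== LOOKUPS ==
["H0","H1","H1","H6"]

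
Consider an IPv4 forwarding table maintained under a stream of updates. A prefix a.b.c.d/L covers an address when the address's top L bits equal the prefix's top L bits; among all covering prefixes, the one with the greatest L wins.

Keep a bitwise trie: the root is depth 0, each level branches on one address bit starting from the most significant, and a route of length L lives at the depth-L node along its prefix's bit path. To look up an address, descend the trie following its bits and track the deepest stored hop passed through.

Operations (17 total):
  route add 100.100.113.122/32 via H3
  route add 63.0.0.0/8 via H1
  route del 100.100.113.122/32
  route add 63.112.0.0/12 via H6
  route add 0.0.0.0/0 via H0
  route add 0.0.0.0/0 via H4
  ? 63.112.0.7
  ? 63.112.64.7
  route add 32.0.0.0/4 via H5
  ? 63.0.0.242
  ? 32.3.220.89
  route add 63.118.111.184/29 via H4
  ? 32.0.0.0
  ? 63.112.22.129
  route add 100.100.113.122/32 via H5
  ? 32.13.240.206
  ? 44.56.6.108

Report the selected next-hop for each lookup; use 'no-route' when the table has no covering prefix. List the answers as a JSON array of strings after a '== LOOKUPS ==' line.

Trace:
  add 100.100.113.122/32 -> H3 at depth 32
  add 63.0.0.0/8 -> H1 at depth 8
  del 100.100.113.122/32 (clear depth 32)
  add 63.112.0.0/12 -> H6 at depth 12
  add 0.0.0.0/0 -> H0 at depth 0
  add 0.0.0.0/0 -> H4 at depth 0
  ? 63.112.0.7  path d0:H4→d1:-→d2:-→d3:-→d4:-→d5:-→d6:-→d7:-→d8:H1→d9:-→d10:-→d11:-→d12:H6  best=H6
  ? 63.112.64.7  path d0:H4→d1:-→d2:-→d3:-→d4:-→d5:-→d6:-→d7:-→d8:H1→d9:-→d10:-→d11:-→d12:H6  best=H6
  add 32.0.0.0/4 -> H5 at depth 4
  ? 63.0.0.242  path d0:H4→d1:-→d2:-→d3:-→d4:-→d5:-→d6:-→d7:-→d8:H1→d9:-  best=H1
  ? 32.3.220.89  path d0:H4→d1:-→d2:-→d3:-→d4:H5  best=H5
  add 63.118.111.184/29 -> H4 at depth 29
  ? 32.0.0.0  path d0:H4→d1:-→d2:-→d3:-→d4:H5  best=H5
  ? 63.112.22.129  path d0:H4→d1:-→d2:-→d3:-→d4:-→d5:-→d6:-→d7:-→d8:H1→d9:-→d10:-→d11:-→d12:H6→d13:-  best=H6
  add 100.100.113.122/32 -> H5 at depth 32
  ? 32.13.240.206  path d0:H4→d1:-→d2:-→d3:-→d4:H5  best=H5
  ? 44.56.6.108  path d0:H4→d1:-→d2:-→d3:-→d4:H5  best=H5

== LOOKUPS ==
["H6","H6","H1","H5","H5","H6","H5","H5"]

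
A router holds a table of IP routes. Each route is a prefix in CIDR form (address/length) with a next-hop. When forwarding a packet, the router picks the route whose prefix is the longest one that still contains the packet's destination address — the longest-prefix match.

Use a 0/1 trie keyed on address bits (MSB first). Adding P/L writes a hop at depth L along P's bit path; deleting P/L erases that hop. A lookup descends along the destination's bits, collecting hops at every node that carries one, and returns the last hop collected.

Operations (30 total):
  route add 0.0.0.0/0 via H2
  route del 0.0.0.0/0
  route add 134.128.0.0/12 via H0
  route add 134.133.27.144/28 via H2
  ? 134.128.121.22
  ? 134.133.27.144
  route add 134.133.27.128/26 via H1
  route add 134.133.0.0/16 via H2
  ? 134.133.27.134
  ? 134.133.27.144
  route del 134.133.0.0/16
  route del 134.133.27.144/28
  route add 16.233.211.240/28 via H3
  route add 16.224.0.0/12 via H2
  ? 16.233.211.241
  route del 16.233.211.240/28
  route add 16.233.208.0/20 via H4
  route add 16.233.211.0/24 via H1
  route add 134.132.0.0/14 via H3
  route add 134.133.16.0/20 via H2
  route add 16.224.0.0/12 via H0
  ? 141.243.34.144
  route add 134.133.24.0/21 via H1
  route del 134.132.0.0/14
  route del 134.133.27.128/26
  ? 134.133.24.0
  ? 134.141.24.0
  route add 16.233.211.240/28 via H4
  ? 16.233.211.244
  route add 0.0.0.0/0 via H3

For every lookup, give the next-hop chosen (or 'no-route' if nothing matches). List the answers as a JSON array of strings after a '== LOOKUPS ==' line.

Apply in order:
  + 0.0.0.0/0 (H2) depth=0
  - 0.0.0.0/0 clear@0
  + 134.128.0.0/12 (H0) depth=12
  + 134.133.27.144/28 (H2) depth=28
  Q 134.128.121.22: descend 1000011010000 ; hops seen [H0] ; pick H0
  Q 134.133.27.144: descend 1000011010000101000110111001 ; hops seen [H0,H2] ; pick H2
  + 134.133.27.128/26 (H1) depth=26
  + 134.133.0.0/16 (H2) depth=16
  Q 134.133.27.134: descend 100001101000010100011011100 ; hops seen [H0,H2,H1] ; pick H1
  Q 134.133.27.144: descend 1000011010000101000110111001 ; hops seen [H0,H2,H1,H2] ; pick H2
  - 134.133.0.0/16 clear@16
  - 134.133.27.144/28 clear@28
  + 16.233.211.240/28 (H3) depth=28
  + 16.224.0.0/12 (H2) depth=12
  Q 16.233.211.241: descend 0001000011101001110100111111 ; hops seen [H2,H3] ; pick H3
  - 16.233.211.240/28 clear@28
  + 16.233.208.0/20 (H4) depth=20
  + 16.233.211.0/24 (H1) depth=24
  + 134.132.0.0/14 (H3) depth=14
  + 134.133.16.0/20 (H2) depth=20
  + 16.224.0.0/12 (H0) depth=12
  Q 141.243.34.144: descend 1000 ; hops seen [∅] ; pick no-route
  + 134.133.24.0/21 (H1) depth=21
  - 134.132.0.0/14 clear@14
  - 134.133.27.128/26 clear@26
  Q 134.133.24.0: descend 1000011010000101000110 ; hops seen [H0,H2,H1] ; pick H1
  Q 134.141.24.0: descend 100001101000 ; hops seen [H0] ; pick H0
  + 16.233.211.240/28 (H4) depth=28
  Q 16.233.211.244: descend 0001000011101001110100111111 ; hops seen [H0,H4,H1,H4] ; pick H4
  + 0.0.0.0/0 (H3) depth=0

== LOOKUPS ==
["H0","H2","H1","H2","H3","no-route","H1","H0","H4"]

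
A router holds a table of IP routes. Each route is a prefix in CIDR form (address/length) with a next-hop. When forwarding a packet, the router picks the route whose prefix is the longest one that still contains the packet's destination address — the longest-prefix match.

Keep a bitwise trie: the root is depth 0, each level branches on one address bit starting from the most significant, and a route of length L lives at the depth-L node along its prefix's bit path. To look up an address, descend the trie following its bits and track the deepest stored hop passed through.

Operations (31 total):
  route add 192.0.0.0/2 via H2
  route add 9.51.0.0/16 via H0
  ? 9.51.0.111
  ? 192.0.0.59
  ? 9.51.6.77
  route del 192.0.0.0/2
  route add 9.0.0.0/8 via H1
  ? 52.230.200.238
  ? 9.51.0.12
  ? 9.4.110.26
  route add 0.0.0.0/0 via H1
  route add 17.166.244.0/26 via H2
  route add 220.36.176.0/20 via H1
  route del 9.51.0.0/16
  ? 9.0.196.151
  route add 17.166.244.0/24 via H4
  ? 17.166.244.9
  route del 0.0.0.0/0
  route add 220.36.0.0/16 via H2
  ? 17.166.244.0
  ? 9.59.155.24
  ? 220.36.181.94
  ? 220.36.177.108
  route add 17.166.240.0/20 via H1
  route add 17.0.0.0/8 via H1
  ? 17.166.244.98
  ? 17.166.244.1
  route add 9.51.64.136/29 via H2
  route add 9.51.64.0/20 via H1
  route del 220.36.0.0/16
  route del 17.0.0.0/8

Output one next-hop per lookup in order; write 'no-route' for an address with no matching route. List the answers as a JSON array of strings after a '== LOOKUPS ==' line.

Process each operation:
  + 192.0.0.0/2 (H2) depth=2
  + 9.51.0.0/16 (H0) depth=16
  ? 9.51.0.111  path d0:-→d1:-→d2:-→d3:-→d4:-→d5:-→d6:-→d7:-→d8:-→d9:-→d10:-→d11:-→d12:-→d13:-→d14:-→d15:-→d16:H0  best=H0
  ? 192.0.0.59  path d0:-→d1:-→d2:H2  best=H2
  ? 9.51.6.77  path d0:-→d1:-→d2:-→d3:-→d4:-→d5:-→d6:-→d7:-→d8:-→d9:-→d10:-→d11:-→d12:-→d13:-→d14:-→d15:-→d16:H0  best=H0
  - 192.0.0.0/2 clear@2
  + 9.0.0.0/8 (H1) depth=8
  ? 52.230.200.238  path d0:-→d1:-→d2:-  best=no-route
  ? 9.51.0.12  path d0:-→d1:-→d2:-→d3:-→d4:-→d5:-→d6:-→d7:-→d8:H1→d9:-→d10:-→d11:-→d12:-→d13:-→d14:-→d15:-→d16:H0  best=H0
  ? 9.4.110.26  path d0:-→d1:-→d2:-→d3:-→d4:-→d5:-→d6:-→d7:-→d8:H1→d9:-→d10:-  best=H1
  + 0.0.0.0/0 (H1) depth=0
  + 17.166.244.0/26 (H2) depth=26
  + 220.36.176.0/20 (H1) depth=20
  - 9.51.0.0/16 clear@16
  ? 9.0.196.151  path d0:H1→d1:-→d2:-→d3:-→d4:-→d5:-→d6:-→d7:-→d8:H1→d9:-→d10:-  best=H1
  + 17.166.244.0/24 (H4) depth=24
  ? 17.166.244.9  path d0:H1→d1:-→d2:-→d3:-→d4:-→d5:-→d6:-→d7:-→d8:-→d9:-→d10:-→d11:-→d12:-→d13:-→d14:-→d15:-→d16:-→d17:-→d18:-→d19:-→d20:-→d21:-→d22:-→d23:-→d24:H4→d25:-→d26:H2  best=H2
  - 0.0.0.0/0 clear@0
  + 220.36.0.0/16 (H2) depth=16
  ? 17.166.244.0  path d0:-→d1:-→d2:-→d3:-→d4:-→d5:-→d6:-→d7:-→d8:-→d9:-→d10:-→d11:-→d12:-→d13:-→d14:-→d15:-→d16:-→d17:-→d18:-→d19:-→d20:-→d21:-→d22:-→d23:-→d24:H4→d25:-→d26:H2  best=H2
  ? 9.59.155.24  path d0:-→d1:-→d2:-→d3:-→d4:-→d5:-→d6:-→d7:-→d8:H1→d9:-→d10:-→d11:-→d12:-  best=H1
  ? 220.36.181.94  path d0:-→d1:-→d2:-→d3:-→d4:-→d5:-→d6:-→d7:-→d8:-→d9:-→d10:-→d11:-→d12:-→d13:-→d14:-→d15:-→d16:H2→d17:-→d18:-→d19:-→d20:H1  best=H1
  ? 220.36.177.108  path d0:-→d1:-→d2:-→d3:-→d4:-→d5:-→d6:-→d7:-→d8:-→d9:-→d10:-→d11:-→d12:-→d13:-→d14:-→d15:-→d16:H2→d17:-→d18:-→d19:-→d20:H1  best=H1
  + 17.166.240.0/20 (H1) depth=20
  + 17.0.0.0/8 (H1) depth=8
  ? 17.166.244.98  path d0:-→d1:-→d2:-→d3:-→d4:-→d5:-→d6:-→d7:-→d8:H1→d9:-→d10:-→d11:-→d12:-→d13:-→d14:-→d15:-→d16:-→d17:-→d18:-→d19:-→d20:H1→d21:-→d22:-→d23:-→d24:H4→d25:-  best=H4
  ? 17.166.244.1  path d0:-→d1:-→d2:-→d3:-→d4:-→d5:-→d6:-→d7:-→d8:H1→d9:-→d10:-→d11:-→d12:-→d13:-→d14:-→d15:-→d16:-→d17:-→d18:-→d19:-→d20:H1→d21:-→d22:-→d23:-→d24:H4→d25:-→d26:H2  best=H2
  + 9.51.64.136/29 (H2) depth=29
  + 9.51.64.0/20 (H1) depth=20
  - 220.36.0.0/16 clear@16
  - 17.0.0.0/8 clear@8

== LOOKUPS ==
["H0","H2","H0","no-route","H0","H1","H1","H2","H2","H1","H1","H1","H4","H2"]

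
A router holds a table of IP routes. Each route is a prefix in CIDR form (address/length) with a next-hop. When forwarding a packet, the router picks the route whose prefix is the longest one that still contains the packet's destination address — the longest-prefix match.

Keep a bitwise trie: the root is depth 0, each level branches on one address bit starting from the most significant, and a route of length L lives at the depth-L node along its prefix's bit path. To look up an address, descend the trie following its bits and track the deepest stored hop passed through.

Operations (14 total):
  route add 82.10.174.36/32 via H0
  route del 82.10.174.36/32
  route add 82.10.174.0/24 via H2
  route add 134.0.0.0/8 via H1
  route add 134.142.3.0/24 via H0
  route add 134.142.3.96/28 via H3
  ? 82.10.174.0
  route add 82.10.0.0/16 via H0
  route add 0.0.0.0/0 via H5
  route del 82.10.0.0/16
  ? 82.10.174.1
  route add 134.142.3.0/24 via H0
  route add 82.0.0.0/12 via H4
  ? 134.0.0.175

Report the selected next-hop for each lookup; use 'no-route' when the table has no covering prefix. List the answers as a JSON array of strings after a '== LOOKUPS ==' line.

Apply in order:
  add 82.10.174.36/32 -> H0 at depth 32
  - 82.10.174.36/32 clear@32
  add 82.10.174.0/24 -> H2 at depth 24
  add 134.0.0.0/8 -> H1 at depth 8
  add 134.142.3.0/24 -> H0 at depth 24
  add 134.142.3.96/28 -> H3 at depth 28
  ? 82.10.174.0  path d0:-→d1:-→d2:-→d3:-→d4:-→d5:-→d6:-→d7:-→d8:-→d9:-→d10:-→d11:-→d12:-→d13:-→d14:-→d15:-→d16:-→d17:-→d18:-→d19:-→d20:-→d21:-→d22:-→d23:-→d24:H2→d25:-→d26:-  best=H2
  add 82.10.0.0/16 -> H0 at depth 16
  add 0.0.0.0/0 -> H5 at depth 0
  - 82.10.0.0/16 clear@16
  ? 82.10.174.1  path d0:H5→d1:-→d2:-→d3:-→d4:-→d5:-→d6:-→d7:-→d8:-→d9:-→d10:-→d11:-→d12:-→d13:-→d14:-→d15:-→d16:-→d17:-→d18:-→d19:-→d20:-→d21:-→d22:-→d23:-→d24:H2→d25:-→d26:-  best=H2
  add 134.142.3.0/24 -> H0 at depth 24
  add 82.0.0.0/12 -> H4 at depth 12
  ? 134.0.0.175  path d0:H5→d1:-→d2:-→d3:-→d4:-→d5:-→d6:-→d7:-→d8:H1  best=H1

== LOOKUPS ==
["H2","H2","H1"]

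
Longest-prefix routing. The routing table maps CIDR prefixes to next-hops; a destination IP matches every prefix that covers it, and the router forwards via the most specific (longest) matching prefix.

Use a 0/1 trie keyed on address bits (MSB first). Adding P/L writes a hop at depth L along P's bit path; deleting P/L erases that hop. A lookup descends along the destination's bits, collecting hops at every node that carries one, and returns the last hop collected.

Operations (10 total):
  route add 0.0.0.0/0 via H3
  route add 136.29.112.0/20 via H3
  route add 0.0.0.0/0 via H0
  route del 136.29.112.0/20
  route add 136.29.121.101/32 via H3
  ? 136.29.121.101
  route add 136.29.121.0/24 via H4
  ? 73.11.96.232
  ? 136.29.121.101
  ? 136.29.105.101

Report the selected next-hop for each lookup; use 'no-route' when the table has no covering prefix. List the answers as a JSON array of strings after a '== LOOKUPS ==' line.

Process each operation:
  add 0.0.0.0/0 -> H3 at depth 0
  add 136.29.112.0/20 -> H3 at depth 20
  add 0.0.0.0/0 -> H0 at depth 0
  - 136.29.112.0/20 clear@20
  add 136.29.121.101/32 -> H3 at depth 32
  Q 136.29.121.101: descend 10001000000111010111100101100101 ; hops seen [H0,H3] ; pick H3
  add 136.29.121.0/24 -> H4 at depth 24
  Q 73.11.96.232: descend ε ; hops seen [H0] ; pick H0
  Q 136.29.121.101: descend 10001000000111010111100101100101 ; hops seen [H0,H4,H3] ; pick H3
  Q 136.29.105.101: descend 1000100000011101011 ; hops seen [H0] ; pick H0

== LOOKUPS ==
["H3","H0","H3","H0"]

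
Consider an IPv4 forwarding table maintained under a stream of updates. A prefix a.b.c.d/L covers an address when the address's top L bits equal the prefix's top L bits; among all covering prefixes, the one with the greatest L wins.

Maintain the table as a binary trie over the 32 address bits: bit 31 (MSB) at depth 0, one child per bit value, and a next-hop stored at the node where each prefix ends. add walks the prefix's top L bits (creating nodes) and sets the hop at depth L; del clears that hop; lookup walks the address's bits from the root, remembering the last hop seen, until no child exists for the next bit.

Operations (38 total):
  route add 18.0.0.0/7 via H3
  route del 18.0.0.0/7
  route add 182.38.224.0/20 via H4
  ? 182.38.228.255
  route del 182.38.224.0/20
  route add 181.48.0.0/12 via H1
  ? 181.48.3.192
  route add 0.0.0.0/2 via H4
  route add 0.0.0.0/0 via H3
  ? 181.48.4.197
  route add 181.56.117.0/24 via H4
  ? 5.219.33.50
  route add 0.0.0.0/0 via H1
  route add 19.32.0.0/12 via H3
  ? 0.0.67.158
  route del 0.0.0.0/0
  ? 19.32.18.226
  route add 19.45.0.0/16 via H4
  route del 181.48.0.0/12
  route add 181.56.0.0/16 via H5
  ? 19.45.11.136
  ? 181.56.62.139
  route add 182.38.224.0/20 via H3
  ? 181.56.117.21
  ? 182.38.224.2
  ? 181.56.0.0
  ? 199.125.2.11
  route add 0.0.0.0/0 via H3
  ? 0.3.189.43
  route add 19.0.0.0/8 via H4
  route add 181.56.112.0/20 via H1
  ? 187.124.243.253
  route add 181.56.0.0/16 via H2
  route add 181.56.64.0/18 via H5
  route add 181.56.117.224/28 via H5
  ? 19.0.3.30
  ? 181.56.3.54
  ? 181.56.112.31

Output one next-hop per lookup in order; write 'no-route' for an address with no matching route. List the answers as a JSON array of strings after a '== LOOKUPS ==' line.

Process each operation:
  + 18.0.0.0/7 (H3) depth=7
  - 18.0.0.0/7 clear@7
  + 182.38.224.0/20 (H4) depth=20
  Q 182.38.228.255: descend 10110110001001101110 ; hops seen [H4] ; pick H4
  - 182.38.224.0/20 clear@20
  + 181.48.0.0/12 (H1) depth=12
  Q 181.48.3.192: descend 101101010011 ; hops seen [H1] ; pick H1
  + 0.0.0.0/2 (H4) depth=2
  + 0.0.0.0/0 (H3) depth=0
  Q 181.48.4.197: descend 101101010011 ; hops seen [H3,H1] ; pick H1
  + 181.56.117.0/24 (H4) depth=24
  Q 5.219.33.50: descend 000 ; hops seen [H3,H4] ; pick H4
  + 0.0.0.0/0 (H1) depth=0
  + 19.32.0.0/12 (H3) depth=12
  Q 0.0.67.158: descend 000 ; hops seen [H1,H4] ; pick H4
  - 0.0.0.0/0 clear@0
  Q 19.32.18.226: descend 000100110010 ; hops seen [H4,H3] ; pick H3
  + 19.45.0.0/16 (H4) depth=16
  - 181.48.0.0/12 clear@12
  + 181.56.0.0/16 (H5) depth=16
  Q 19.45.11.136: descend 0001001100101101 ; hops seen [H4,H3,H4] ; pick H4
  Q 181.56.62.139: descend 10110101001110000 ; hops seen [H5] ; pick H5
  + 182.38.224.0/20 (H3) depth=20
  Q 181.56.117.21: descend 101101010011100001110101 ; hops seen [H5,H4] ; pick H4
  Q 182.38.224.2: descend 10110110001001101110 ; hops seen [H3] ; pick H3
  Q 181.56.0.0: descend 10110101001110000 ; hops seen [H5] ; pick H5
  Q 199.125.2.11: descend 1 ; hops seen [∅] ; pick no-route
  + 0.0.0.0/0 (H3) depth=0
  Q 0.3.189.43: descend 000 ; hops seen [H3,H4] ; pick H4
  + 19.0.0.0/8 (H4) depth=8
  + 181.56.112.0/20 (H1) depth=20
  Q 187.124.243.253: descend 1011 ; hops seen [H3] ; pick H3
  + 181.56.0.0/16 (H2) depth=16
  + 181.56.64.0/18 (H5) depth=18
  + 181.56.117.224/28 (H5) depth=28
  Q 19.0.3.30: descend 0001001100 ; hops seen [H3,H4,H4] ; pick H4
  Q 181.56.3.54: descend 10110101001110000 ; hops seen [H3,H2] ; pick H2
  Q 181.56.112.31: descend 101101010011100001110 ; hops seen [H3,H2,H5,H1] ; pick H1

== LOOKUPS ==
["H4","H1","H1","H4","H4","H3","H4","H5","H4","H3","H5","no-route","H4","H3","H4","H2","H1"]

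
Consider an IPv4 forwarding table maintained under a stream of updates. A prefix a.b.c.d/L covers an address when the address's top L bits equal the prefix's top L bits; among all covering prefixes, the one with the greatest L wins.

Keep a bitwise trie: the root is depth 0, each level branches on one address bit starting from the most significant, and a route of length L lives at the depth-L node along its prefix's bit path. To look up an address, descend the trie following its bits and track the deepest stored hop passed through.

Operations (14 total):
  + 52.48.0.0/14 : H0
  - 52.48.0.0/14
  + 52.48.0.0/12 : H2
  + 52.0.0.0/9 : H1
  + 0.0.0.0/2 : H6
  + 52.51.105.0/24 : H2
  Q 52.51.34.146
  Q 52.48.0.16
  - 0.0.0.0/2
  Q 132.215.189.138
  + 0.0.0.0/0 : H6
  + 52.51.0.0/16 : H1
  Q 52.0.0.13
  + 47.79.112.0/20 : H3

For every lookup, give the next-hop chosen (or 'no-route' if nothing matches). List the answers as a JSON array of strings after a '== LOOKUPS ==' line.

Apply in order:
  add 52.48.0.0/14 -> H0 at depth 14
  del 52.48.0.0/14 (clear depth 14)
  add 52.48.0.0/12 -> H2 at depth 12
  add 52.0.0.0/9 -> H1 at depth 9
  add 0.0.0.0/2 -> H6 at depth 2
  add 52.51.105.0/24 -> H2 at depth 24
  ? 52.51.34.146  path d0:-→d1:-→d2:H6→d3:-→d4:-→d5:-→d6:-→d7:-→d8:-→d9:H1→d10:-→d11:-→d12:H2→d13:-→d14:-→d15:-→d16:-→d17:-  best=H2
  ? 52.48.0.16  path d0:-→d1:-→d2:H6→d3:-→d4:-→d5:-→d6:-→d7:-→d8:-→d9:H1→d10:-→d11:-→d12:H2→d13:-→d14:-  best=H2
  del 0.0.0.0/2 (clear depth 2)
  ? 132.215.189.138  path d0:-  best=no-route
  add 0.0.0.0/0 -> H6 at depth 0
  add 52.51.0.0/16 -> H1 at depth 16
  ? 52.0.0.13  path d0:H6→d1:-→d2:-→d3:-→d4:-→d5:-→d6:-→d7:-→d8:-→d9:H1→d10:-  best=H1
  add 47.79.112.0/20 -> H3 at depth 20

== LOOKUPS ==
["H2","H2","no-route","H1"]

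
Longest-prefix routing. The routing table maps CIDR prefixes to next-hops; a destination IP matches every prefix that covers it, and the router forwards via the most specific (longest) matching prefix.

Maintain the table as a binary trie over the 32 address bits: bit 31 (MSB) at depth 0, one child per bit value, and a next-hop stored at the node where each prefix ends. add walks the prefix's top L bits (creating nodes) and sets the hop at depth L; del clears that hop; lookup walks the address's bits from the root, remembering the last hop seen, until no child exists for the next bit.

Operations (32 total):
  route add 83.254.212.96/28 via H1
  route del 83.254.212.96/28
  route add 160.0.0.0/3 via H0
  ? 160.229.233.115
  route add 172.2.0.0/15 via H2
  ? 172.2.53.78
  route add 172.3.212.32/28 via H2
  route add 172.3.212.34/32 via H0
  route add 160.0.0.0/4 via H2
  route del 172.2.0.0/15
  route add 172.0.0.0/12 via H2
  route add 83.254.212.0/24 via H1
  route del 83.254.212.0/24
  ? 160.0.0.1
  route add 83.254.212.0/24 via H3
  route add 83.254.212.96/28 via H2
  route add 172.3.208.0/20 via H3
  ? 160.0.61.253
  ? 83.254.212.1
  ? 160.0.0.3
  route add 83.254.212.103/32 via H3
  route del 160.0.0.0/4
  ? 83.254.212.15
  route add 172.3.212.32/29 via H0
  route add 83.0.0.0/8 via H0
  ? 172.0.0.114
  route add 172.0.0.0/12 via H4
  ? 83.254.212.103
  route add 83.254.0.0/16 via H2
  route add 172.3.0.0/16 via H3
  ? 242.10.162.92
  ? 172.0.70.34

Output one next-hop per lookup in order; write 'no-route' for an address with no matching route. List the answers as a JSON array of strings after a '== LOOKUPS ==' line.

Apply in order:
  add 83.254.212.96/28 -> H1 at depth 28
  - 83.254.212.96/28 clear@28
  add 160.0.0.0/3 -> H0 at depth 3
  lookup 160.229.233.115: bits 101 walk d0:-→d1:-→d2:-→d3:H0 -> H0
  add 172.2.0.0/15 -> H2 at depth 15
  lookup 172.2.53.78: bits 101011000000001 walk d0:-→d1:-→d2:-→d3:H0→d4:-→d5:-→d6:-→d7:-→d8:-→d9:-→d10:-→d11:-→d12:-→d13:-→d14:-→d15:H2 -> H2
  add 172.3.212.32/28 -> H2 at depth 28
  add 172.3.212.34/32 -> H0 at depth 32
  add 160.0.0.0/4 -> H2 at depth 4
  - 172.2.0.0/15 clear@15
  add 172.0.0.0/12 -> H2 at depth 12
  add 83.254.212.0/24 -> H1 at depth 24
  - 83.254.212.0/24 clear@24
  lookup 160.0.0.1: bits 1010 walk d0:-→d1:-→d2:-→d3:H0→d4:H2 -> H2
  add 83.254.212.0/24 -> H3 at depth 24
  add 83.254.212.96/28 -> H2 at depth 28
  add 172.3.208.0/20 -> H3 at depth 20
  lookup 160.0.61.253: bits 1010 walk d0:-→d1:-→d2:-→d3:H0→d4:H2 -> H2
  lookup 83.254.212.1: bits 0101001111111110110101000 walk d0:-→d1:-→d2:-→d3:-→d4:-→d5:-→d6:-→d7:-→d8:-→d9:-→d10:-→d11:-→d12:-→d13:-→d14:-→d15:-→d16:-→d17:-→d18:-→d19:-→d20:-→d21:-→d22:-→d23:-→d24:H3→d25:- -> H3
  lookup 160.0.0.3: bits 1010 walk d0:-→d1:-→d2:-→d3:H0→d4:H2 -> H2
  add 83.254.212.103/32 -> H3 at depth 32
  - 160.0.0.0/4 clear@4
  lookup 83.254.212.15: bits 0101001111111110110101000 walk d0:-→d1:-→d2:-→d3:-→d4:-→d5:-→d6:-→d7:-→d8:-→d9:-→d10:-→d11:-→d12:-→d13:-→d14:-→d15:-→d16:-→d17:-→d18:-→d19:-→d20:-→d21:-→d22:-→d23:-→d24:H3→d25:- -> H3
  add 172.3.212.32/29 -> H0 at depth 29
  add 83.0.0.0/8 -> H0 at depth 8
  lookup 172.0.0.114: bits 10101100000000 walk d0:-→d1:-→d2:-→d3:H0→d4:-→d5:-→d6:-→d7:-→d8:-→d9:-→d10:-→d11:-→d12:H2→d13:-→d14:- -> H2
  add 172.0.0.0/12 -> H4 at depth 12
  lookup 83.254.212.103: bits 01010011111111101101010001100111 walk d0:-→d1:-→d2:-→d3:-→d4:-→d5:-→d6:-→d7:-→d8:H0→d9:-→d10:-→d11:-→d12:-→d13:-→d14:-→d15:-→d16:-→d17:-→d18:-→d19:-→d20:-→d21:-→d22:-→d23:-→d24:H3→d25:-→d26:-→d27:-→d28:H2→d29:-→d30:-→d31:-→d32:H3 -> H3
  add 83.254.0.0/16 -> H2 at depth 16
  add 172.3.0.0/16 -> H3 at depth 16
  lookup 242.10.162.92: bits 1 walk d0:-→d1:- -> no-route
  lookup 172.0.70.34: bits 10101100000000 walk d0:-→d1:-→d2:-→d3:H0→d4:-→d5:-→d6:-→d7:-→d8:-→d9:-→d10:-→d11:-→d12:H4→d13:-→d14:- -> H4

== LOOKUPS ==
["H0","H2","H2","H2","H3","H2","H3","H2","H3","no-route","H4"]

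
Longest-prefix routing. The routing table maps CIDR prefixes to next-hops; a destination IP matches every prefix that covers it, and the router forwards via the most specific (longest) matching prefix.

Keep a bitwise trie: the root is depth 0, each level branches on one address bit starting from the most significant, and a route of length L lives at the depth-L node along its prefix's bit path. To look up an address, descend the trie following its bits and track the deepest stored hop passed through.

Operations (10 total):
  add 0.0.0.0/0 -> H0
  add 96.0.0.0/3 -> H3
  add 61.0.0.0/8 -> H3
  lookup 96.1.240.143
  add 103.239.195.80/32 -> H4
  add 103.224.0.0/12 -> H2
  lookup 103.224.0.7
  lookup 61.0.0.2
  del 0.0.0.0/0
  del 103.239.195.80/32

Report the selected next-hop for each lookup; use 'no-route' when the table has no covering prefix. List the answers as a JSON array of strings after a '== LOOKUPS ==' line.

Process each operation:
  add 0.0.0.0/0 -> H0 at depth 0
  add 96.0.0.0/3 -> H3 at depth 3
  add 61.0.0.0/8 -> H3 at depth 8
  Q 96.1.240.143: descend 011 ; hops seen [H0,H3] ; pick H3
  add 103.239.195.80/32 -> H4 at depth 32
  add 103.224.0.0/12 -> H2 at depth 12
  Q 103.224.0.7: descend 011001111110 ; hops seen [H0,H3,H2] ; pick H2
  Q 61.0.0.2: descend 00111101 ; hops seen [H0,H3] ; pick H3
  - 0.0.0.0/0 clear@0
  - 103.239.195.80/32 clear@32

== LOOKUPS ==
["H3","H2","H3"]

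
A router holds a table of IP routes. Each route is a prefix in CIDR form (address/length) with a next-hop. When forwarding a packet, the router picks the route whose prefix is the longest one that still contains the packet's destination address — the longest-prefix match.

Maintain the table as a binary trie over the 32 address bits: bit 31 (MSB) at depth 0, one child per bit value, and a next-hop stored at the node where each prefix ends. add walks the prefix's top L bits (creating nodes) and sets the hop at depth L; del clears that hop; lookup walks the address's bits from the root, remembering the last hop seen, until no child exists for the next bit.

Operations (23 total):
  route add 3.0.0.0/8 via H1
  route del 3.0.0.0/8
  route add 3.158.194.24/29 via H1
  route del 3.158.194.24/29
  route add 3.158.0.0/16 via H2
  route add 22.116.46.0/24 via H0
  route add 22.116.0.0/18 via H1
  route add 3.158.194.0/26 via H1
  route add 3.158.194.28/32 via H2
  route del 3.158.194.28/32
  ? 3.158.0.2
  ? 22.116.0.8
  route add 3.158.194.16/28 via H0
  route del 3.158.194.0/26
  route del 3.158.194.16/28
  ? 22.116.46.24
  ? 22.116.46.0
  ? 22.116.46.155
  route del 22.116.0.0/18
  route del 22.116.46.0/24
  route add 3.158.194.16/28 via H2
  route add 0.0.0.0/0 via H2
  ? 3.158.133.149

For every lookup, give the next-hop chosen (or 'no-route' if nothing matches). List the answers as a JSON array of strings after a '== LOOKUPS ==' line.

Process each operation:
  add 3.0.0.0/8 -> H1 at depth 8
  del 3.0.0.0/8 (clear depth 8)
  add 3.158.194.24/29 -> H1 at depth 29
  del 3.158.194.24/29 (clear depth 29)
  add 3.158.0.0/16 -> H2 at depth 16
  add 22.116.46.0/24 -> H0 at depth 24
  add 22.116.0.0/18 -> H1 at depth 18
  add 3.158.194.0/26 -> H1 at depth 26
  add 3.158.194.28/32 -> H2 at depth 32
  del 3.158.194.28/32 (clear depth 32)
  Q 3.158.0.2: descend 0000001110011110 ; hops seen [H2] ; pick H2
  Q 22.116.0.8: descend 000101100111010000 ; hops seen [H1] ; pick H1
  add 3.158.194.16/28 -> H0 at depth 28
  del 3.158.194.0/26 (clear depth 26)
  del 3.158.194.16/28 (clear depth 28)
  Q 22.116.46.24: descend 000101100111010000101110 ; hops seen [H1,H0] ; pick H0
  Q 22.116.46.0: descend 000101100111010000101110 ; hops seen [H1,H0] ; pick H0
  Q 22.116.46.155: descend 000101100111010000101110 ; hops seen [H1,H0] ; pick H0
  del 22.116.0.0/18 (clear depth 18)
  del 22.116.46.0/24 (clear depth 24)
  add 3.158.194.16/28 -> H2 at depth 28
  add 0.0.0.0/0 -> H2 at depth 0
  Q 3.158.133.149: descend 00000011100111101 ; hops seen [H2,H2] ; pick H2

== LOOKUPS ==
["H2","H1","H0","H0","H0","H2"]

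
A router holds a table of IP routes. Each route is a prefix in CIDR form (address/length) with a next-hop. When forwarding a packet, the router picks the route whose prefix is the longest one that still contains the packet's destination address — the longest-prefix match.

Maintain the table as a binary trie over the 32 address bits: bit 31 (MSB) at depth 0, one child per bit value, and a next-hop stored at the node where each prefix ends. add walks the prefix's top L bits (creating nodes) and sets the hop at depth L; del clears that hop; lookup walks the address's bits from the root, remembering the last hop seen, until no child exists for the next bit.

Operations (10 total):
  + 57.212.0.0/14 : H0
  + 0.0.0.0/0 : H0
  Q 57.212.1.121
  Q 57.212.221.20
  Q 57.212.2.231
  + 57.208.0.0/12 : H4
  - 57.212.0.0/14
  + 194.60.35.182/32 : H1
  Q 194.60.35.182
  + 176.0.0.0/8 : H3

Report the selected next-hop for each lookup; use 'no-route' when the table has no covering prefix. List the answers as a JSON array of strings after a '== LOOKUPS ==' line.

Trace:
  + 57.212.0.0/14 (H0) depth=14
  + 0.0.0.0/0 (H0) depth=0
  lookup 57.212.1.121: bits 00111001110101 walk d0:H0→d1:-→d2:-→d3:-→d4:-→d5:-→d6:-→d7:-→d8:-→d9:-→d10:-→d11:-→d12:-→d13:-→d14:H0 -> H0
  lookup 57.212.221.20: bits 00111001110101 walk d0:H0→d1:-→d2:-→d3:-→d4:-→d5:-→d6:-→d7:-→d8:-→d9:-→d10:-→d11:-→d12:-→d13:-→d14:H0 -> H0
  lookup 57.212.2.231: bits 00111001110101 walk d0:H0→d1:-→d2:-→d3:-→d4:-→d5:-→d6:-→d7:-→d8:-→d9:-→d10:-→d11:-→d12:-→d13:-→d14:H0 -> H0
  + 57.208.0.0/12 (H4) depth=12
  - 57.212.0.0/14 clear@14
  + 194.60.35.182/32 (H1) depth=32
  lookup 194.60.35.182: bits 11000010001111000010001110110110 walk d0:H0→d1:-→d2:-→d3:-→d4:-→d5:-→d6:-→d7:-→d8:-→d9:-→d10:-→d11:-→d12:-→d13:-→d14:-→d15:-→d16:-→d17:-→d18:-→d19:-→d20:-→d21:-→d22:-→d23:-→d24:-→d25:-→d26:-→d27:-→d28:-→d29:-→d30:-→d31:-→d32:H1 -> H1
  + 176.0.0.0/8 (H3) depth=8

== LOOKUPS ==
["H0","H0","H0","H1"]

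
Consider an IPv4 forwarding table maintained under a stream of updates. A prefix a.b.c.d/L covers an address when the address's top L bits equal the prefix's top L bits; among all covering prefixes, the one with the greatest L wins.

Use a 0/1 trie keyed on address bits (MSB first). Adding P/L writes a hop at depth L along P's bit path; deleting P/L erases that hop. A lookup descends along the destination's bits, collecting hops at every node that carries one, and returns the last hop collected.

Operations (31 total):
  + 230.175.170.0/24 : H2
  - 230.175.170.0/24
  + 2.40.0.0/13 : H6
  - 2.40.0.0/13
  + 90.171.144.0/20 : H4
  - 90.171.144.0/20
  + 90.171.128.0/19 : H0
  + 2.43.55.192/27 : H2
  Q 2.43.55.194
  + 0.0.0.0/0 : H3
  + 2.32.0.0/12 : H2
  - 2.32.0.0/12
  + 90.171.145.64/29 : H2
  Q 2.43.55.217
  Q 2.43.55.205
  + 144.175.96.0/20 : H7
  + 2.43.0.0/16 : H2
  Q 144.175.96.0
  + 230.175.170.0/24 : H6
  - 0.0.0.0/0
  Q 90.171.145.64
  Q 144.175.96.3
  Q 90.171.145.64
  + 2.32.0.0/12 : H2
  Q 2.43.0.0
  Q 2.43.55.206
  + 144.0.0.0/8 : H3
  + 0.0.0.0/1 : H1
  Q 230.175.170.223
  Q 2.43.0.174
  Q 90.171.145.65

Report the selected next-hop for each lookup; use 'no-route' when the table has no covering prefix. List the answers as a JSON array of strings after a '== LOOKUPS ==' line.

Trace:
  + 230.175.170.0/24 (H2) depth=24
  - 230.175.170.0/24 clear@24
  + 2.40.0.0/13 (H6) depth=13
  - 2.40.0.0/13 clear@13
  + 90.171.144.0/20 (H4) depth=20
  - 90.171.144.0/20 clear@20
  + 90.171.128.0/19 (H0) depth=19
  + 2.43.55.192/27 (H2) depth=27
  lookup 2.43.55.194: bits 000000100010101100110111110 walk d0:-→d1:-→d2:-→d3:-→d4:-→d5:-→d6:-→d7:-→d8:-→d9:-→d10:-→d11:-→d12:-→d13:-→d14:-→d15:-→d16:-→d17:-→d18:-→d19:-→d20:-→d21:-→d22:-→d23:-→d24:-→d25:-→d26:-→d27:H2 -> H2
  + 0.0.0.0/0 (H3) depth=0
  + 2.32.0.0/12 (H2) depth=12
  - 2.32.0.0/12 clear@12
  + 90.171.145.64/29 (H2) depth=29
  lookup 2.43.55.217: bits 000000100010101100110111110 walk d0:H3→d1:-→d2:-→d3:-→d4:-→d5:-→d6:-→d7:-→d8:-→d9:-→d10:-→d11:-→d12:-→d13:-→d14:-→d15:-→d16:-→d17:-→d18:-→d19:-→d20:-→d21:-→d22:-→d23:-→d24:-→d25:-→d26:-→d27:H2 -> H2
  lookup 2.43.55.205: bits 000000100010101100110111110 walk d0:H3→d1:-→d2:-→d3:-→d4:-→d5:-→d6:-→d7:-→d8:-→d9:-→d10:-→d11:-→d12:-→d13:-→d14:-→d15:-→d16:-→d17:-→d18:-→d19:-→d20:-→d21:-→d22:-→d23:-→d24:-→d25:-→d26:-→d27:H2 -> H2
  + 144.175.96.0/20 (H7) depth=20
  + 2.43.0.0/16 (H2) depth=16
  lookup 144.175.96.0: bits 10010000101011110110 walk d0:H3→d1:-→d2:-→d3:-→d4:-→d5:-→d6:-→d7:-→d8:-→d9:-→d10:-→d11:-→d12:-→d13:-→d14:-→d15:-→d16:-→d17:-→d18:-→d19:-→d20:H7 -> H7
  + 230.175.170.0/24 (H6) depth=24
  - 0.0.0.0/0 clear@0
  lookup 90.171.145.64: bits 01011010101010111001000101000 walk d0:-→d1:-→d2:-→d3:-→d4:-→d5:-→d6:-→d7:-→d8:-→d9:-→d10:-→d11:-→d12:-→d13:-→d14:-→d15:-→d16:-→d17:-→d18:-→d19:H0→d20:-→d21:-→d22:-→d23:-→d24:-→d25:-→d26:-→d27:-→d28:-→d29:H2 -> H2
  lookup 144.175.96.3: bits 10010000101011110110 walk d0:-→d1:-→d2:-→d3:-→d4:-→d5:-→d6:-→d7:-→d8:-→d9:-→d10:-→d11:-→d12:-→d13:-→d14:-→d15:-→d16:-→d17:-→d18:-→d19:-→d20:H7 -> H7
  lookup 90.171.145.64: bits 01011010101010111001000101000 walk d0:-→d1:-→d2:-→d3:-→d4:-→d5:-→d6:-→d7:-→d8:-→d9:-→d10:-→d11:-→d12:-→d13:-→d14:-→d15:-→d16:-→d17:-→d18:-→d19:H0→d20:-→d21:-→d22:-→d23:-→d24:-→d25:-→d26:-→d27:-→d28:-→d29:H2 -> H2
  + 2.32.0.0/12 (H2) depth=12
  lookup 2.43.0.0: bits 000000100010101100 walk d0:-→d1:-→d2:-→d3:-→d4:-→d5:-→d6:-→d7:-→d8:-→d9:-→d10:-→d11:-→d12:H2→d13:-→d14:-→d15:-→d16:H2→d17:-→d18:- -> H2
  lookup 2.43.55.206: bits 000000100010101100110111110 walk d0:-→d1:-→d2:-→d3:-→d4:-→d5:-→d6:-→d7:-→d8:-→d9:-→d10:-→d11:-→d12:H2→d13:-→d14:-→d15:-→d16:H2→d17:-→d18:-→d19:-→d20:-→d21:-→d22:-→d23:-→d24:-→d25:-→d26:-→d27:H2 -> H2
  + 144.0.0.0/8 (H3) depth=8
  + 0.0.0.0/1 (H1) depth=1
  lookup 230.175.170.223: bits 111001101010111110101010 walk d0:-→d1:-→d2:-→d3:-→d4:-→d5:-→d6:-→d7:-→d8:-→d9:-→d10:-→d11:-→d12:-→d13:-→d14:-→d15:-→d16:-→d17:-→d18:-→d19:-→d20:-→d21:-→d22:-→d23:-→d24:H6 -> H6
  lookup 2.43.0.174: bits 000000100010101100 walk d0:-→d1:H1→d2:-→d3:-→d4:-→d5:-→d6:-→d7:-→d8:-→d9:-→d10:-→d11:-→d12:H2→d13:-→d14:-→d15:-→d16:H2→d17:-→d18:- -> H2
  lookup 90.171.145.65: bits 01011010101010111001000101000 walk d0:-→d1:H1→d2:-→d3:-→d4:-→d5:-→d6:-→d7:-→d8:-→d9:-→d10:-→d11:-→d12:-→d13:-→d14:-→d15:-→d16:-→d17:-→d18:-→d19:H0→d20:-→d21:-→d22:-→d23:-→d24:-→d25:-→d26:-→d27:-→d28:-→d29:H2 -> H2

== LOOKUPS ==
["H2","H2","H2","H7","H2","H7","H2","H2","H2","H6","H2","H2"]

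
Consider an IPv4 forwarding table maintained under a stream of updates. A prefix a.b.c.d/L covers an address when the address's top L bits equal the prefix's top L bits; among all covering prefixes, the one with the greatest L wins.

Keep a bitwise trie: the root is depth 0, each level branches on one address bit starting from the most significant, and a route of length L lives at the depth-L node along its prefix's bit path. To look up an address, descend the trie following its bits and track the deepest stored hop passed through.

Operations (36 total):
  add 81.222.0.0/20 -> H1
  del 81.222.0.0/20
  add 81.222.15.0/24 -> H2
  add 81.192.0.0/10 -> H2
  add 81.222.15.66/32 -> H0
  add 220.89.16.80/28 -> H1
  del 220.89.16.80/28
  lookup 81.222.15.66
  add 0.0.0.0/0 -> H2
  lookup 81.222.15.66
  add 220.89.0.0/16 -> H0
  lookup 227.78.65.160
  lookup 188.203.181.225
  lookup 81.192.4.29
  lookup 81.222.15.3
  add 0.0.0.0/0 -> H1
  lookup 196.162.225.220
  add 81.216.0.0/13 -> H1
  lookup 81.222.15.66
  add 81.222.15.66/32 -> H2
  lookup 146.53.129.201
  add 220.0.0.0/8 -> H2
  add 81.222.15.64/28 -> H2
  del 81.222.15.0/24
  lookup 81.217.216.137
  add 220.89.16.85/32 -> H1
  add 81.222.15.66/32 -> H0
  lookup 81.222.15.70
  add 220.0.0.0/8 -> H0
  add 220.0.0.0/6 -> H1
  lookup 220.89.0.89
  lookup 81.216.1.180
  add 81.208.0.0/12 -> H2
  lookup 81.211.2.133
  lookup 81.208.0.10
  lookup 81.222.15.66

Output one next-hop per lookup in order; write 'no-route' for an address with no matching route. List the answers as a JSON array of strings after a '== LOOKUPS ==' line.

Apply in order:
  + 81.222.0.0/20 (H1) depth=20
  del 81.222.0.0/20 (clear depth 20)
  + 81.222.15.0/24 (H2) depth=24
  + 81.192.0.0/10 (H2) depth=10
  + 81.222.15.66/32 (H0) depth=32
  + 220.89.16.80/28 (H1) depth=28
  del 220.89.16.80/28 (clear depth 28)
  Q 81.222.15.66: descend 01010001110111100000111101000010 ; hops seen [H2,H2,H0] ; pick H0
  + 0.0.0.0/0 (H2) depth=0
  Q 81.222.15.66: descend 01010001110111100000111101000010 ; hops seen [H2,H2,H2,H0] ; pick H0
  + 220.89.0.0/16 (H0) depth=16
  Q 227.78.65.160: descend 11 ; hops seen [H2] ; pick H2
  Q 188.203.181.225: descend 1 ; hops seen [H2] ; pick H2
  Q 81.192.4.29: descend 01010001110 ; hops seen [H2,H2] ; pick H2
  Q 81.222.15.3: descend 0101000111011110000011110 ; hops seen [H2,H2,H2] ; pick H2
  + 0.0.0.0/0 (H1) depth=0
  Q 196.162.225.220: descend 110 ; hops seen [H1] ; pick H1
  + 81.216.0.0/13 (H1) depth=13
  Q 81.222.15.66: descend 01010001110111100000111101000010 ; hops seen [H1,H2,H1,H2,H0] ; pick H0
  + 81.222.15.66/32 (H2) depth=32
  Q 146.53.129.201: descend 1 ; hops seen [H1] ; pick H1
  + 220.0.0.0/8 (H2) depth=8
  + 81.222.15.64/28 (H2) depth=28
  del 81.222.15.0/24 (clear depth 24)
  Q 81.217.216.137: descend 0101000111011 ; hops seen [H1,H2,H1] ; pick H1
  + 220.89.16.85/32 (H1) depth=32
  + 81.222.15.66/32 (H0) depth=32
  Q 81.222.15.70: descend 01010001110111100000111101000 ; hops seen [H1,H2,H1,H2] ; pick H2
  + 220.0.0.0/8 (H0) depth=8
  + 220.0.0.0/6 (H1) depth=6
  Q 220.89.0.89: descend 1101110001011001000 ; hops seen [H1,H1,H0,H0] ; pick H0
  Q 81.216.1.180: descend 0101000111011 ; hops seen [H1,H2,H1] ; pick H1
  + 81.208.0.0/12 (H2) depth=12
  Q 81.211.2.133: descend 010100011101 ; hops seen [H1,H2,H2] ; pick H2
  Q 81.208.0.10: descend 010100011101 ; hops seen [H1,H2,H2] ; pick H2
  Q 81.222.15.66: descend 01010001110111100000111101000010 ; hops seen [H1,H2,H2,H1,H2,H0] ; pick H0

== LOOKUPS ==
["H0","H0","H2","H2","H2","H2","H1","H0","H1","H1","H2","H0","H1","H2","H2","H0"]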